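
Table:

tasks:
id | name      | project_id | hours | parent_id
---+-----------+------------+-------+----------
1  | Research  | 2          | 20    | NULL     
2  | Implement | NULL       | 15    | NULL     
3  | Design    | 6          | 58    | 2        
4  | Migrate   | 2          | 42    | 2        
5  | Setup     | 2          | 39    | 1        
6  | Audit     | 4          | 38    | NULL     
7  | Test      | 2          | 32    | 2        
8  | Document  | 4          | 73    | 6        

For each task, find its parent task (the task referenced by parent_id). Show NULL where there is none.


This is a self-join: tasks is joined to a second copy of itself, matching each row's parent_id to another row's id. Use LEFT JOIN so rows with parent_id=NULL are kept.
  - task 1 (Research): parent_id=NULL -> NULL
  - task 2 (Implement): parent_id=NULL -> NULL
  - task 3 (Design): parent_id=2 -> Implement
  - task 4 (Migrate): parent_id=2 -> Implement
  - task 5 (Setup): parent_id=1 -> Research
  - task 6 (Audit): parent_id=NULL -> NULL
  - task 7 (Test): parent_id=2 -> Implement
  - task 8 (Document): parent_id=6 -> Audit

SQL:
SELECT a.name AS item, b.name AS parent
FROM tasks a
LEFT JOIN tasks b ON a.parent_id = b.id

Result:
item      | parent   
----------+----------
Research  | NULL     
Implement | NULL     
Design    | Implement
Migrate   | Implement
Setup     | Research 
Audit     | NULL     
Test      | Implement
Document  | Audit    


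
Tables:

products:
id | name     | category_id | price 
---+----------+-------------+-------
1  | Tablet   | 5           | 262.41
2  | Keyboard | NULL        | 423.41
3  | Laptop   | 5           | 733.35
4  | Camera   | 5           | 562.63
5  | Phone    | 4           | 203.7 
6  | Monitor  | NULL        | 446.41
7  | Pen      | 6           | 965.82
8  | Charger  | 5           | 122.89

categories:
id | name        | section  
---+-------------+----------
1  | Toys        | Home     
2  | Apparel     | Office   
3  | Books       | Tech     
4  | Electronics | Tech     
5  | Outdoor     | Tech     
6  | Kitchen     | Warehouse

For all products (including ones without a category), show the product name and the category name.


LEFT JOIN keeps every row from products (the left table); where category_id has no match in categories, the category columns become NULL. Walk through each product:
  - product 1 (Tablet): category_id=5 -> matches Outdoor
  - product 2 (Keyboard): category_id=NULL, no match -> kept with NULL
  - product 3 (Laptop): category_id=5 -> matches Outdoor
  - product 4 (Camera): category_id=5 -> matches Outdoor
  - product 5 (Phone): category_id=4 -> matches Electronics
  - product 6 (Monitor): category_id=NULL, no match -> kept with NULL
  - product 7 (Pen): category_id=6 -> matches Kitchen
  - product 8 (Charger): category_id=5 -> matches Outdoor
All 8 rows appear; 2 have NULL category.

SQL:
SELECT a.name, b.name AS category
FROM products a
LEFT JOIN categories b ON a.category_id = b.id

Result:
name     | category   
---------+------------
Tablet   | Outdoor    
Keyboard | NULL       
Laptop   | Outdoor    
Camera   | Outdoor    
Phone    | Electronics
Monitor  | NULL       
Pen      | Kitchen    
Charger  | Outdoor    


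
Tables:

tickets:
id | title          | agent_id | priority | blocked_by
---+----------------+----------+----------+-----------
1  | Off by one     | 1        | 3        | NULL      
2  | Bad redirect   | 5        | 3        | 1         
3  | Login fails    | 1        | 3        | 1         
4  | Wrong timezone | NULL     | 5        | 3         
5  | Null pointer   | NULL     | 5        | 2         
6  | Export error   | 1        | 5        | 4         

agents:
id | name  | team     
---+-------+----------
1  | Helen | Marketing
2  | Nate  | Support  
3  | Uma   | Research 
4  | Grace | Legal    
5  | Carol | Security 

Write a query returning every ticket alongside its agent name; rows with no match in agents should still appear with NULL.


LEFT JOIN keeps every row from tickets (the left table); where agent_id has no match in agents, the agent columns become NULL. Walk through each ticket:
  - ticket 1 (Off by one): agent_id=1 -> matches Helen
  - ticket 2 (Bad redirect): agent_id=5 -> matches Carol
  - ticket 3 (Login fails): agent_id=1 -> matches Helen
  - ticket 4 (Wrong timezone): agent_id=NULL, no match -> kept with NULL
  - ticket 5 (Null pointer): agent_id=NULL, no match -> kept with NULL
  - ticket 6 (Export error): agent_id=1 -> matches Helen
All 6 rows appear; 2 have NULL agent.

SQL:
SELECT a.title, b.name AS agent
FROM tickets a
LEFT JOIN agents b ON a.agent_id = b.id

Result:
title          | agent
---------------+------
Off by one     | Helen
Bad redirect   | Carol
Login fails    | Helen
Wrong timezone | NULL 
Null pointer   | NULL 
Export error   | Helen


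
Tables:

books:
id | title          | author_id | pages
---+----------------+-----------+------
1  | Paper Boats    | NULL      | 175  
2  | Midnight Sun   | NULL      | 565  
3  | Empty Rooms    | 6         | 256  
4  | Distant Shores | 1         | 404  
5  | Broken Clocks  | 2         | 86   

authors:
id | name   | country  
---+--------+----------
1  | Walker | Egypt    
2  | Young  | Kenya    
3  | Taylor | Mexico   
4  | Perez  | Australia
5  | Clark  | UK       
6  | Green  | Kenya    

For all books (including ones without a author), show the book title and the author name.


LEFT JOIN keeps every row from books (the left table); where author_id has no match in authors, the author columns become NULL. Walk through each book:
  - book 1 (Paper Boats): author_id=NULL, no match -> kept with NULL
  - book 2 (Midnight Sun): author_id=NULL, no match -> kept with NULL
  - book 3 (Empty Rooms): author_id=6 -> matches Green
  - book 4 (Distant Shores): author_id=1 -> matches Walker
  - book 5 (Broken Clocks): author_id=2 -> matches Young
All 5 rows appear; 2 have NULL author.

SQL:
SELECT a.title, b.name AS author
FROM books a
LEFT JOIN authors b ON a.author_id = b.id

Result:
title          | author
---------------+-------
Paper Boats    | NULL  
Midnight Sun   | NULL  
Empty Rooms    | Green 
Distant Shores | Walker
Broken Clocks  | Young 


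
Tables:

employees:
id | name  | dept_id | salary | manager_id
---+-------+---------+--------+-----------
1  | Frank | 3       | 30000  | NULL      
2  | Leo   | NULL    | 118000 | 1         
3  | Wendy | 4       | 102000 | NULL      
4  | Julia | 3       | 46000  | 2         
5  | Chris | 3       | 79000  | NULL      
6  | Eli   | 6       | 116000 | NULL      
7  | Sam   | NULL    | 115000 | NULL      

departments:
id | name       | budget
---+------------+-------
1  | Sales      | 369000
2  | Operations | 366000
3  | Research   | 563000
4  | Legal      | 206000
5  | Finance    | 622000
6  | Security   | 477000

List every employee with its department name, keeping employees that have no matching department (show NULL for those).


LEFT JOIN keeps every row from employees (the left table); where dept_id has no match in departments, the department columns become NULL. Walk through each employee:
  - employee 1 (Frank): dept_id=3 -> matches Research
  - employee 2 (Leo): dept_id=NULL, no match -> kept with NULL
  - employee 3 (Wendy): dept_id=4 -> matches Legal
  - employee 4 (Julia): dept_id=3 -> matches Research
  - employee 5 (Chris): dept_id=3 -> matches Research
  - employee 6 (Eli): dept_id=6 -> matches Security
  - employee 7 (Sam): dept_id=NULL, no match -> kept with NULL
All 7 rows appear; 2 have NULL department.

SQL:
SELECT a.name, b.name AS department
FROM employees a
LEFT JOIN departments b ON a.dept_id = b.id

Result:
name  | department
------+-----------
Frank | Research  
Leo   | NULL      
Wendy | Legal     
Julia | Research  
Chris | Research  
Eli   | Security  
Sam   | NULL      


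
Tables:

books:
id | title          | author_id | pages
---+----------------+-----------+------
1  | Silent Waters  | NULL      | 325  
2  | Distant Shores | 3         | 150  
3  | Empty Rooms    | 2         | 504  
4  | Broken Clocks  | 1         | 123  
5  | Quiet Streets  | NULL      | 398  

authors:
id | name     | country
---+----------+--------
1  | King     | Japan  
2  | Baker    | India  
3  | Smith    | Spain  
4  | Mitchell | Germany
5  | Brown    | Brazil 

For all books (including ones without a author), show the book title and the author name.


LEFT JOIN keeps every row from books (the left table); where author_id has no match in authors, the author columns become NULL. Walk through each book:
  - book 1 (Silent Waters): author_id=NULL, no match -> kept with NULL
  - book 2 (Distant Shores): author_id=3 -> matches Smith
  - book 3 (Empty Rooms): author_id=2 -> matches Baker
  - book 4 (Broken Clocks): author_id=1 -> matches King
  - book 5 (Quiet Streets): author_id=NULL, no match -> kept with NULL
All 5 rows appear; 2 have NULL author.

SQL:
SELECT a.title, b.name AS author
FROM books a
LEFT JOIN authors b ON a.author_id = b.id

Result:
title          | author
---------------+-------
Silent Waters  | NULL  
Distant Shores | Smith 
Empty Rooms    | Baker 
Broken Clocks  | King  
Quiet Streets  | NULL  


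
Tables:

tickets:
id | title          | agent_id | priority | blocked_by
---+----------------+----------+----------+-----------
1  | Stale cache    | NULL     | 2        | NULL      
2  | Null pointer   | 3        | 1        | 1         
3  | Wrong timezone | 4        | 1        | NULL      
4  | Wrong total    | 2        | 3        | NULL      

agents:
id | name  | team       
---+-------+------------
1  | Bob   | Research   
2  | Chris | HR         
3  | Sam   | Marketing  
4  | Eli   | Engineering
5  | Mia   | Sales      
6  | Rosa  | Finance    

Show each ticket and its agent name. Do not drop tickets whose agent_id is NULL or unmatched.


LEFT JOIN keeps every row from tickets (the left table); where agent_id has no match in agents, the agent columns become NULL. Walk through each ticket:
  - ticket 1 (Stale cache): agent_id=NULL, no match -> kept with NULL
  - ticket 2 (Null pointer): agent_id=3 -> matches Sam
  - ticket 3 (Wrong timezone): agent_id=4 -> matches Eli
  - ticket 4 (Wrong total): agent_id=2 -> matches Chris
All 4 rows appear; 1 has NULL agent.

SQL:
SELECT a.title, b.name AS agent
FROM tickets a
LEFT JOIN agents b ON a.agent_id = b.id

Result:
title          | agent
---------------+------
Stale cache    | NULL 
Null pointer   | Sam  
Wrong timezone | Eli  
Wrong total    | Chris


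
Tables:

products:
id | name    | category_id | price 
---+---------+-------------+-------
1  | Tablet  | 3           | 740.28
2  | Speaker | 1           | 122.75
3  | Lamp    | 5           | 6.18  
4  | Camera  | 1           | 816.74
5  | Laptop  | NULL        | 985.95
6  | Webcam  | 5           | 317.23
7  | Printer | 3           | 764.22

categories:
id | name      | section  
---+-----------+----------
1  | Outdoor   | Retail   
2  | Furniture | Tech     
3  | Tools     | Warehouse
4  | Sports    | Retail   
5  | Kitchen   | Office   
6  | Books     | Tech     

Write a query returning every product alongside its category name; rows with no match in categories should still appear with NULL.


LEFT JOIN keeps every row from products (the left table); where category_id has no match in categories, the category columns become NULL. Walk through each product:
  - product 1 (Tablet): category_id=3 -> matches Tools
  - product 2 (Speaker): category_id=1 -> matches Outdoor
  - product 3 (Lamp): category_id=5 -> matches Kitchen
  - product 4 (Camera): category_id=1 -> matches Outdoor
  - product 5 (Laptop): category_id=NULL, no match -> kept with NULL
  - product 6 (Webcam): category_id=5 -> matches Kitchen
  - product 7 (Printer): category_id=3 -> matches Tools
All 7 rows appear; 1 has NULL category.

SQL:
SELECT a.name, b.name AS category
FROM products a
LEFT JOIN categories b ON a.category_id = b.id

Result:
name    | category
--------+---------
Tablet  | Tools   
Speaker | Outdoor 
Lamp    | Kitchen 
Camera  | Outdoor 
Laptop  | NULL    
Webcam  | Kitchen 
Printer | Tools   


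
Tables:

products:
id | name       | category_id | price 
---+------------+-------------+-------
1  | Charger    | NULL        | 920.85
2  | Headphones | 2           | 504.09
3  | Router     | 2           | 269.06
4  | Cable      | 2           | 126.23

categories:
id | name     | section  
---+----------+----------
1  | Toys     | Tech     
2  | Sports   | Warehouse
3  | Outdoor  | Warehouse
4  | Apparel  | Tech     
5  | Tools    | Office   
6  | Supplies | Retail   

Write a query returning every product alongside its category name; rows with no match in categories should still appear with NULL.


LEFT JOIN keeps every row from products (the left table); where category_id has no match in categories, the category columns become NULL. Walk through each product:
  - product 1 (Charger): category_id=NULL, no match -> kept with NULL
  - product 2 (Headphones): category_id=2 -> matches Sports
  - product 3 (Router): category_id=2 -> matches Sports
  - product 4 (Cable): category_id=2 -> matches Sports
All 4 rows appear; 1 has NULL category.

SQL:
SELECT a.name, b.name AS category
FROM products a
LEFT JOIN categories b ON a.category_id = b.id

Result:
name       | category
-----------+---------
Charger    | NULL    
Headphones | Sports  
Router     | Sports  
Cable      | Sports  


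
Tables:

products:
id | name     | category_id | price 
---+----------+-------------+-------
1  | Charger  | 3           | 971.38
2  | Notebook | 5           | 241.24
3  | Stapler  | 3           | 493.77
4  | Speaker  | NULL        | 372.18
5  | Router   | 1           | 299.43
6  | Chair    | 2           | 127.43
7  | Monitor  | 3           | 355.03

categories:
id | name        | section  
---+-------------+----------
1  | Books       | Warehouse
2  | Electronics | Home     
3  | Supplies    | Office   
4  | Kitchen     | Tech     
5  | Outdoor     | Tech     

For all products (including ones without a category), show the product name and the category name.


LEFT JOIN keeps every row from products (the left table); where category_id has no match in categories, the category columns become NULL. Walk through each product:
  - product 1 (Charger): category_id=3 -> matches Supplies
  - product 2 (Notebook): category_id=5 -> matches Outdoor
  - product 3 (Stapler): category_id=3 -> matches Supplies
  - product 4 (Speaker): category_id=NULL, no match -> kept with NULL
  - product 5 (Router): category_id=1 -> matches Books
  - product 6 (Chair): category_id=2 -> matches Electronics
  - product 7 (Monitor): category_id=3 -> matches Supplies
All 7 rows appear; 1 has NULL category.

SQL:
SELECT a.name, b.name AS category
FROM products a
LEFT JOIN categories b ON a.category_id = b.id

Result:
name     | category   
---------+------------
Charger  | Supplies   
Notebook | Outdoor    
Stapler  | Supplies   
Speaker  | NULL       
Router   | Books      
Chair    | Electronics
Monitor  | Supplies   


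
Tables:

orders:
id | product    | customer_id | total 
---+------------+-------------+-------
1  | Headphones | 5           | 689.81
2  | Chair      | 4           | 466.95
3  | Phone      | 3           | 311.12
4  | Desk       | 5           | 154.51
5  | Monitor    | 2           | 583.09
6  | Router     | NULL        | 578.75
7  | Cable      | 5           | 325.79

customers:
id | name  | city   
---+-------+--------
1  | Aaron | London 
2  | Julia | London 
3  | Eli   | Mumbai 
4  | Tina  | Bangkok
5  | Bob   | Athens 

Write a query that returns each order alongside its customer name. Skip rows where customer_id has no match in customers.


INNER JOIN keeps only orders rows whose customer_id matches an id in customers. Walk through each order:
  - order 1 (Headphones): customer_id=5 -> matches Bob
  - order 2 (Chair): customer_id=4 -> matches Tina
  - order 3 (Phone): customer_id=3 -> matches Eli
  - order 4 (Desk): customer_id=5 -> matches Bob
  - order 5 (Monitor): customer_id=2 -> matches Julia
  - order 6 (Router): customer_id=NULL, no match -> dropped
  - order 7 (Cable): customer_id=5 -> matches Bob
So 1 of 7 rows is dropped.

SQL:
SELECT a.product, b.name AS customer
FROM orders a
INNER JOIN customers b ON a.customer_id = b.id

Result:
product    | customer
-----------+---------
Headphones | Bob     
Chair      | Tina    
Phone      | Eli     
Desk       | Bob     
Monitor    | Julia   
Cable      | Bob     


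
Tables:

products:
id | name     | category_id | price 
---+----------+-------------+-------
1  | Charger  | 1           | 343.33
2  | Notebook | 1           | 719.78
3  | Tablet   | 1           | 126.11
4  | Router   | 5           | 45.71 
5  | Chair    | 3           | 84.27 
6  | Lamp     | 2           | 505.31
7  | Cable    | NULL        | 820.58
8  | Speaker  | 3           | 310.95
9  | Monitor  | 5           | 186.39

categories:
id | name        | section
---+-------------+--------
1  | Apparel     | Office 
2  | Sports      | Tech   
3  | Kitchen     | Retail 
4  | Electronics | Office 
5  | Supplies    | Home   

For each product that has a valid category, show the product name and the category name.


INNER JOIN keeps only products rows whose category_id matches an id in categories. Walk through each product:
  - product 1 (Charger): category_id=1 -> matches Apparel
  - product 2 (Notebook): category_id=1 -> matches Apparel
  - product 3 (Tablet): category_id=1 -> matches Apparel
  - product 4 (Router): category_id=5 -> matches Supplies
  - product 5 (Chair): category_id=3 -> matches Kitchen
  - product 6 (Lamp): category_id=2 -> matches Sports
  - product 7 (Cable): category_id=NULL, no match -> dropped
  - product 8 (Speaker): category_id=3 -> matches Kitchen
  - product 9 (Monitor): category_id=5 -> matches Supplies
So 1 of 9 rows is dropped.

SQL:
SELECT a.name, b.name AS category
FROM products a
INNER JOIN categories b ON a.category_id = b.id

Result:
name     | category
---------+---------
Charger  | Apparel 
Notebook | Apparel 
Tablet   | Apparel 
Router   | Supplies
Chair    | Kitchen 
Lamp     | Sports  
Speaker  | Kitchen 
Monitor  | Supplies


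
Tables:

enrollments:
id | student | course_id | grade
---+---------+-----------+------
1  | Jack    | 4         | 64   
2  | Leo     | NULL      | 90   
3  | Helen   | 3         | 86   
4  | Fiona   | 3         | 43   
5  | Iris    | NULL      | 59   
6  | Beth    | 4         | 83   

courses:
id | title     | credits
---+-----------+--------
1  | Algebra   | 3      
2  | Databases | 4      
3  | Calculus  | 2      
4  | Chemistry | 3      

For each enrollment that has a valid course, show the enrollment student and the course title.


INNER JOIN keeps only enrollments rows whose course_id matches an id in courses. Walk through each enrollment:
  - enrollment 1 (Jack): course_id=4 -> matches Chemistry
  - enrollment 2 (Leo): course_id=NULL, no match -> dropped
  - enrollment 3 (Helen): course_id=3 -> matches Calculus
  - enrollment 4 (Fiona): course_id=3 -> matches Calculus
  - enrollment 5 (Iris): course_id=NULL, no match -> dropped
  - enrollment 6 (Beth): course_id=4 -> matches Chemistry
So 2 of 6 rows are dropped.

SQL:
SELECT a.student, b.title AS course
FROM enrollments a
INNER JOIN courses b ON a.course_id = b.id

Result:
student | course   
--------+----------
Jack    | Chemistry
Helen   | Calculus 
Fiona   | Calculus 
Beth    | Chemistry


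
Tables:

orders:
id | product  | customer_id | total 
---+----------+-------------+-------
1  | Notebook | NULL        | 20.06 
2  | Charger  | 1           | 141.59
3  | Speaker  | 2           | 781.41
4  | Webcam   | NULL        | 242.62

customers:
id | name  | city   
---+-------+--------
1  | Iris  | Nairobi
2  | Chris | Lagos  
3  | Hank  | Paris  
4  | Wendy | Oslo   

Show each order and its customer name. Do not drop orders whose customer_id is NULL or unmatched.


LEFT JOIN keeps every row from orders (the left table); where customer_id has no match in customers, the customer columns become NULL. Walk through each order:
  - order 1 (Notebook): customer_id=NULL, no match -> kept with NULL
  - order 2 (Charger): customer_id=1 -> matches Iris
  - order 3 (Speaker): customer_id=2 -> matches Chris
  - order 4 (Webcam): customer_id=NULL, no match -> kept with NULL
All 4 rows appear; 2 have NULL customer.

SQL:
SELECT a.product, b.name AS customer
FROM orders a
LEFT JOIN customers b ON a.customer_id = b.id

Result:
product  | customer
---------+---------
Notebook | NULL    
Charger  | Iris    
Speaker  | Chris   
Webcam   | NULL    


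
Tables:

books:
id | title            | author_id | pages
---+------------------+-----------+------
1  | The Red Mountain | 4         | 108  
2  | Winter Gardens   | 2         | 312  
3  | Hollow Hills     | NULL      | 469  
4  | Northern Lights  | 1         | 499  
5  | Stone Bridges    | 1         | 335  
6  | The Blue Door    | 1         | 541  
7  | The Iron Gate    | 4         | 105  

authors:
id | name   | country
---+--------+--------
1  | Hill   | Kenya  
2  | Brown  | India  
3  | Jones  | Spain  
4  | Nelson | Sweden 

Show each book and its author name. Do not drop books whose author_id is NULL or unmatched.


LEFT JOIN keeps every row from books (the left table); where author_id has no match in authors, the author columns become NULL. Walk through each book:
  - book 1 (The Red Mountain): author_id=4 -> matches Nelson
  - book 2 (Winter Gardens): author_id=2 -> matches Brown
  - book 3 (Hollow Hills): author_id=NULL, no match -> kept with NULL
  - book 4 (Northern Lights): author_id=1 -> matches Hill
  - book 5 (Stone Bridges): author_id=1 -> matches Hill
  - book 6 (The Blue Door): author_id=1 -> matches Hill
  - book 7 (The Iron Gate): author_id=4 -> matches Nelson
All 7 rows appear; 1 has NULL author.

SQL:
SELECT a.title, b.name AS author
FROM books a
LEFT JOIN authors b ON a.author_id = b.id

Result:
title            | author
-----------------+-------
The Red Mountain | Nelson
Winter Gardens   | Brown 
Hollow Hills     | NULL  
Northern Lights  | Hill  
Stone Bridges    | Hill  
The Blue Door    | Hill  
The Iron Gate    | Nelson


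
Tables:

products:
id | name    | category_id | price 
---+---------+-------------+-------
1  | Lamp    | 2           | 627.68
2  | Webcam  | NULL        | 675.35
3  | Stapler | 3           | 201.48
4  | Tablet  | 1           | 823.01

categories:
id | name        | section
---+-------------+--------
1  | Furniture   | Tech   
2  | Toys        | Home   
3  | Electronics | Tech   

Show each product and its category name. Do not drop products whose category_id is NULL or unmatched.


LEFT JOIN keeps every row from products (the left table); where category_id has no match in categories, the category columns become NULL. Walk through each product:
  - product 1 (Lamp): category_id=2 -> matches Toys
  - product 2 (Webcam): category_id=NULL, no match -> kept with NULL
  - product 3 (Stapler): category_id=3 -> matches Electronics
  - product 4 (Tablet): category_id=1 -> matches Furniture
All 4 rows appear; 1 has NULL category.

SQL:
SELECT a.name, b.name AS category
FROM products a
LEFT JOIN categories b ON a.category_id = b.id

Result:
name    | category   
--------+------------
Lamp    | Toys       
Webcam  | NULL       
Stapler | Electronics
Tablet  | Furniture  


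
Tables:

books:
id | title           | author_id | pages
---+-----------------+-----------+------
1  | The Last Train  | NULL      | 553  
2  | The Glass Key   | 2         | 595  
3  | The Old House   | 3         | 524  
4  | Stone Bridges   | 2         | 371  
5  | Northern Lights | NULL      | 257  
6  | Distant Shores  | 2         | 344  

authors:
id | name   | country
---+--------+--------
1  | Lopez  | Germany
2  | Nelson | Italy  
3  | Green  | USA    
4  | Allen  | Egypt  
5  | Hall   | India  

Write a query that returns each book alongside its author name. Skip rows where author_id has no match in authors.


INNER JOIN keeps only books rows whose author_id matches an id in authors. Walk through each book:
  - book 1 (The Last Train): author_id=NULL, no match -> dropped
  - book 2 (The Glass Key): author_id=2 -> matches Nelson
  - book 3 (The Old House): author_id=3 -> matches Green
  - book 4 (Stone Bridges): author_id=2 -> matches Nelson
  - book 5 (Northern Lights): author_id=NULL, no match -> dropped
  - book 6 (Distant Shores): author_id=2 -> matches Nelson
So 2 of 6 rows are dropped.

SQL:
SELECT a.title, b.name AS author
FROM books a
INNER JOIN authors b ON a.author_id = b.id

Result:
title          | author
---------------+-------
The Glass Key  | Nelson
The Old House  | Green 
Stone Bridges  | Nelson
Distant Shores | Nelson


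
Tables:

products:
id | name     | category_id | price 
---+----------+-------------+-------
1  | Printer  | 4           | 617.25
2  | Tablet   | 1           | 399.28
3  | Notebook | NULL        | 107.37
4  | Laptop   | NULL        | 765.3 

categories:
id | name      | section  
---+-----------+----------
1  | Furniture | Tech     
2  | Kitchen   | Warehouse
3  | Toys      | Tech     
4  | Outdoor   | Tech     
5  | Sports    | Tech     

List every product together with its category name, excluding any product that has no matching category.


INNER JOIN keeps only products rows whose category_id matches an id in categories. Walk through each product:
  - product 1 (Printer): category_id=4 -> matches Outdoor
  - product 2 (Tablet): category_id=1 -> matches Furniture
  - product 3 (Notebook): category_id=NULL, no match -> dropped
  - product 4 (Laptop): category_id=NULL, no match -> dropped
So 2 of 4 rows are dropped.

SQL:
SELECT a.name, b.name AS category
FROM products a
INNER JOIN categories b ON a.category_id = b.id

Result:
name    | category 
--------+----------
Printer | Outdoor  
Tablet  | Furniture


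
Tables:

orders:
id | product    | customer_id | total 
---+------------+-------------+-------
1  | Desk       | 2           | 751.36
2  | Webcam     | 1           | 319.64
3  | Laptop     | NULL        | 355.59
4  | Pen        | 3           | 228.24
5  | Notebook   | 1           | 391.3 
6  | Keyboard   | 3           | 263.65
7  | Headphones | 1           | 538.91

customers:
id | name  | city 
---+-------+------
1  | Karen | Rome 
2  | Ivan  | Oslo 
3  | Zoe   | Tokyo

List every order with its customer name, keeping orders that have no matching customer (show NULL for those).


LEFT JOIN keeps every row from orders (the left table); where customer_id has no match in customers, the customer columns become NULL. Walk through each order:
  - order 1 (Desk): customer_id=2 -> matches Ivan
  - order 2 (Webcam): customer_id=1 -> matches Karen
  - order 3 (Laptop): customer_id=NULL, no match -> kept with NULL
  - order 4 (Pen): customer_id=3 -> matches Zoe
  - order 5 (Notebook): customer_id=1 -> matches Karen
  - order 6 (Keyboard): customer_id=3 -> matches Zoe
  - order 7 (Headphones): customer_id=1 -> matches Karen
All 7 rows appear; 1 has NULL customer.

SQL:
SELECT a.product, b.name AS customer
FROM orders a
LEFT JOIN customers b ON a.customer_id = b.id

Result:
product    | customer
-----------+---------
Desk       | Ivan    
Webcam     | Karen   
Laptop     | NULL    
Pen        | Zoe     
Notebook   | Karen   
Keyboard   | Zoe     
Headphones | Karen   


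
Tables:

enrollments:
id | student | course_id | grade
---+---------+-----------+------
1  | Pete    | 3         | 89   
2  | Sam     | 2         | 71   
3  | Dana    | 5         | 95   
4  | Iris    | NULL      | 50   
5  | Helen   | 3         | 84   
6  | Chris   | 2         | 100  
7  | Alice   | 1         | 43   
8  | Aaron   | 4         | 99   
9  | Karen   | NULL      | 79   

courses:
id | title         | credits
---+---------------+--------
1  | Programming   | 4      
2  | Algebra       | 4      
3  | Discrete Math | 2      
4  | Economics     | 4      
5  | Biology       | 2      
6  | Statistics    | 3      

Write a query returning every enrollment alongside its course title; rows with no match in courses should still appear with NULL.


LEFT JOIN keeps every row from enrollments (the left table); where course_id has no match in courses, the course columns become NULL. Walk through each enrollment:
  - enrollment 1 (Pete): course_id=3 -> matches Discrete Math
  - enrollment 2 (Sam): course_id=2 -> matches Algebra
  - enrollment 3 (Dana): course_id=5 -> matches Biology
  - enrollment 4 (Iris): course_id=NULL, no match -> kept with NULL
  - enrollment 5 (Helen): course_id=3 -> matches Discrete Math
  - enrollment 6 (Chris): course_id=2 -> matches Algebra
  - enrollment 7 (Alice): course_id=1 -> matches Programming
  - enrollment 8 (Aaron): course_id=4 -> matches Economics
  - enrollment 9 (Karen): course_id=NULL, no match -> kept with NULL
All 9 rows appear; 2 have NULL course.

SQL:
SELECT a.student, b.title AS course
FROM enrollments a
LEFT JOIN courses b ON a.course_id = b.id

Result:
student | course       
--------+--------------
Pete    | Discrete Math
Sam     | Algebra      
Dana    | Biology      
Iris    | NULL         
Helen   | Discrete Math
Chris   | Algebra      
Alice   | Programming  
Aaron   | Economics    
Karen   | NULL         


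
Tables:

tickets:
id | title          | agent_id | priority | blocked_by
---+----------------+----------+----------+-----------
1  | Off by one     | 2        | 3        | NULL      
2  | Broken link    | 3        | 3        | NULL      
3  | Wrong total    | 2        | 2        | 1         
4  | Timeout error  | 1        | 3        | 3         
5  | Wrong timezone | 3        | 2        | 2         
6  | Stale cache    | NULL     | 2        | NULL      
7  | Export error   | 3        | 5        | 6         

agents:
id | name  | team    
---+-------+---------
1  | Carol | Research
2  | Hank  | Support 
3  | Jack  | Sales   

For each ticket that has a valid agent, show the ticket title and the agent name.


INNER JOIN keeps only tickets rows whose agent_id matches an id in agents. Walk through each ticket:
  - ticket 1 (Off by one): agent_id=2 -> matches Hank
  - ticket 2 (Broken link): agent_id=3 -> matches Jack
  - ticket 3 (Wrong total): agent_id=2 -> matches Hank
  - ticket 4 (Timeout error): agent_id=1 -> matches Carol
  - ticket 5 (Wrong timezone): agent_id=3 -> matches Jack
  - ticket 6 (Stale cache): agent_id=NULL, no match -> dropped
  - ticket 7 (Export error): agent_id=3 -> matches Jack
So 1 of 7 rows is dropped.

SQL:
SELECT a.title, b.name AS agent
FROM tickets a
INNER JOIN agents b ON a.agent_id = b.id

Result:
title          | agent
---------------+------
Off by one     | Hank 
Broken link    | Jack 
Wrong total    | Hank 
Timeout error  | Carol
Wrong timezone | Jack 
Export error   | Jack 


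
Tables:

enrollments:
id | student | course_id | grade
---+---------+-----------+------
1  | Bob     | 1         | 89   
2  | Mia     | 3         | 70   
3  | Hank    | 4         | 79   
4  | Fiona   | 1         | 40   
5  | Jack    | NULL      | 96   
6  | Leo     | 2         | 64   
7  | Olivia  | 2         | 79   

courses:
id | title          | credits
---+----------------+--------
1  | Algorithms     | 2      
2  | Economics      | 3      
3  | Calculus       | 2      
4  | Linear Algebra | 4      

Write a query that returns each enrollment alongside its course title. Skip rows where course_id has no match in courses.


INNER JOIN keeps only enrollments rows whose course_id matches an id in courses. Walk through each enrollment:
  - enrollment 1 (Bob): course_id=1 -> matches Algorithms
  - enrollment 2 (Mia): course_id=3 -> matches Calculus
  - enrollment 3 (Hank): course_id=4 -> matches Linear Algebra
  - enrollment 4 (Fiona): course_id=1 -> matches Algorithms
  - enrollment 5 (Jack): course_id=NULL, no match -> dropped
  - enrollment 6 (Leo): course_id=2 -> matches Economics
  - enrollment 7 (Olivia): course_id=2 -> matches Economics
So 1 of 7 rows is dropped.

SQL:
SELECT a.student, b.title AS course
FROM enrollments a
INNER JOIN courses b ON a.course_id = b.id

Result:
student | course        
--------+---------------
Bob     | Algorithms    
Mia     | Calculus      
Hank    | Linear Algebra
Fiona   | Algorithms    
Leo     | Economics     
Olivia  | Economics     


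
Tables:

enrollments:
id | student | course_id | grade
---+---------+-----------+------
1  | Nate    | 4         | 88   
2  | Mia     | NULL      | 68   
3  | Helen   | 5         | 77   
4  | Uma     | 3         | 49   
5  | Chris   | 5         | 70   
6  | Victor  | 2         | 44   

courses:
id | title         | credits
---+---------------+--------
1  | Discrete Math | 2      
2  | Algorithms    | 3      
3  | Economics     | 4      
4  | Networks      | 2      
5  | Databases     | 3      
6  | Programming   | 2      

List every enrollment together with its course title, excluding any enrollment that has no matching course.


INNER JOIN keeps only enrollments rows whose course_id matches an id in courses. Walk through each enrollment:
  - enrollment 1 (Nate): course_id=4 -> matches Networks
  - enrollment 2 (Mia): course_id=NULL, no match -> dropped
  - enrollment 3 (Helen): course_id=5 -> matches Databases
  - enrollment 4 (Uma): course_id=3 -> matches Economics
  - enrollment 5 (Chris): course_id=5 -> matches Databases
  - enrollment 6 (Victor): course_id=2 -> matches Algorithms
So 1 of 6 rows is dropped.

SQL:
SELECT a.student, b.title AS course
FROM enrollments a
INNER JOIN courses b ON a.course_id = b.id

Result:
student | course    
--------+-----------
Nate    | Networks  
Helen   | Databases 
Uma     | Economics 
Chris   | Databases 
Victor  | Algorithms


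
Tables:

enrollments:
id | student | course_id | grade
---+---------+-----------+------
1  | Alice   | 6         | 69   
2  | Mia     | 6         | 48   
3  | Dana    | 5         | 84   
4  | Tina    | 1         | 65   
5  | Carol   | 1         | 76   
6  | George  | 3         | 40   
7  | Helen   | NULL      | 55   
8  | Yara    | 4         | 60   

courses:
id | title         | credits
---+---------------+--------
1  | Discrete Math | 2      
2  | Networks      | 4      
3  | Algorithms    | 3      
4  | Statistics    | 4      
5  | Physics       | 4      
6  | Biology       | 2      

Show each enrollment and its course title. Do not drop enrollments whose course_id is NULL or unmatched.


LEFT JOIN keeps every row from enrollments (the left table); where course_id has no match in courses, the course columns become NULL. Walk through each enrollment:
  - enrollment 1 (Alice): course_id=6 -> matches Biology
  - enrollment 2 (Mia): course_id=6 -> matches Biology
  - enrollment 3 (Dana): course_id=5 -> matches Physics
  - enrollment 4 (Tina): course_id=1 -> matches Discrete Math
  - enrollment 5 (Carol): course_id=1 -> matches Discrete Math
  - enrollment 6 (George): course_id=3 -> matches Algorithms
  - enrollment 7 (Helen): course_id=NULL, no match -> kept with NULL
  - enrollment 8 (Yara): course_id=4 -> matches Statistics
All 8 rows appear; 1 has NULL course.

SQL:
SELECT a.student, b.title AS course
FROM enrollments a
LEFT JOIN courses b ON a.course_id = b.id

Result:
student | course       
--------+--------------
Alice   | Biology      
Mia     | Biology      
Dana    | Physics      
Tina    | Discrete Math
Carol   | Discrete Math
George  | Algorithms   
Helen   | NULL         
Yara    | Statistics   


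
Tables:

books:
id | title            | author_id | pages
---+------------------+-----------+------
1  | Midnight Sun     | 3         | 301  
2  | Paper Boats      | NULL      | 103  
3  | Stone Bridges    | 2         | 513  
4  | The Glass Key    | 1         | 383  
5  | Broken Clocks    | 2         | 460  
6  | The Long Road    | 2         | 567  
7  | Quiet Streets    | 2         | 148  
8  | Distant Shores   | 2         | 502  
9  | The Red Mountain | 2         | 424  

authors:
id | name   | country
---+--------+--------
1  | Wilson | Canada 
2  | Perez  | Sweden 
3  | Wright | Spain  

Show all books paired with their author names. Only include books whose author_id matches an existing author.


INNER JOIN keeps only books rows whose author_id matches an id in authors. Walk through each book:
  - book 1 (Midnight Sun): author_id=3 -> matches Wright
  - book 2 (Paper Boats): author_id=NULL, no match -> dropped
  - book 3 (Stone Bridges): author_id=2 -> matches Perez
  - book 4 (The Glass Key): author_id=1 -> matches Wilson
  - book 5 (Broken Clocks): author_id=2 -> matches Perez
  - book 6 (The Long Road): author_id=2 -> matches Perez
  - book 7 (Quiet Streets): author_id=2 -> matches Perez
  - book 8 (Distant Shores): author_id=2 -> matches Perez
  - book 9 (The Red Mountain): author_id=2 -> matches Perez
So 1 of 9 rows is dropped.

SQL:
SELECT a.title, b.name AS author
FROM books a
INNER JOIN authors b ON a.author_id = b.id

Result:
title            | author
-----------------+-------
Midnight Sun     | Wright
Stone Bridges    | Perez 
The Glass Key    | Wilson
Broken Clocks    | Perez 
The Long Road    | Perez 
Quiet Streets    | Perez 
Distant Shores   | Perez 
The Red Mountain | Perez 


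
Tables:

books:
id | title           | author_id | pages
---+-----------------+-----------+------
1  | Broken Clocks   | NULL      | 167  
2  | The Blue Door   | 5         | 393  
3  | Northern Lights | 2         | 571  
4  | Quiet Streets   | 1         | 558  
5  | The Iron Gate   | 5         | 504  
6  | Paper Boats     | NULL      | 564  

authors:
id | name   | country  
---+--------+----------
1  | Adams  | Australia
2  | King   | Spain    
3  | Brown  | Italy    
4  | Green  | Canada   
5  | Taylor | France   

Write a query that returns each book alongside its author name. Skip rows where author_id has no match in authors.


INNER JOIN keeps only books rows whose author_id matches an id in authors. Walk through each book:
  - book 1 (Broken Clocks): author_id=NULL, no match -> dropped
  - book 2 (The Blue Door): author_id=5 -> matches Taylor
  - book 3 (Northern Lights): author_id=2 -> matches King
  - book 4 (Quiet Streets): author_id=1 -> matches Adams
  - book 5 (The Iron Gate): author_id=5 -> matches Taylor
  - book 6 (Paper Boats): author_id=NULL, no match -> dropped
So 2 of 6 rows are dropped.

SQL:
SELECT a.title, b.name AS author
FROM books a
INNER JOIN authors b ON a.author_id = b.id

Result:
title           | author
----------------+-------
The Blue Door   | Taylor
Northern Lights | King  
Quiet Streets   | Adams 
The Iron Gate   | Taylor


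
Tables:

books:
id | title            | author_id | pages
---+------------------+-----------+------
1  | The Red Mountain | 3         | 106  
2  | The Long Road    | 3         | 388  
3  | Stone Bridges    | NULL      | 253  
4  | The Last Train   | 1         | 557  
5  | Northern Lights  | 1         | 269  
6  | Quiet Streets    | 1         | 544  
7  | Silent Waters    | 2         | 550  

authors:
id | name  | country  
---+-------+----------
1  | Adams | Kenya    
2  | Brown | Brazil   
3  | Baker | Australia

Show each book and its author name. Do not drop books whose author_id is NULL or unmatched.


LEFT JOIN keeps every row from books (the left table); where author_id has no match in authors, the author columns become NULL. Walk through each book:
  - book 1 (The Red Mountain): author_id=3 -> matches Baker
  - book 2 (The Long Road): author_id=3 -> matches Baker
  - book 3 (Stone Bridges): author_id=NULL, no match -> kept with NULL
  - book 4 (The Last Train): author_id=1 -> matches Adams
  - book 5 (Northern Lights): author_id=1 -> matches Adams
  - book 6 (Quiet Streets): author_id=1 -> matches Adams
  - book 7 (Silent Waters): author_id=2 -> matches Brown
All 7 rows appear; 1 has NULL author.

SQL:
SELECT a.title, b.name AS author
FROM books a
LEFT JOIN authors b ON a.author_id = b.id

Result:
title            | author
-----------------+-------
The Red Mountain | Baker 
The Long Road    | Baker 
Stone Bridges    | NULL  
The Last Train   | Adams 
Northern Lights  | Adams 
Quiet Streets    | Adams 
Silent Waters    | Brown 


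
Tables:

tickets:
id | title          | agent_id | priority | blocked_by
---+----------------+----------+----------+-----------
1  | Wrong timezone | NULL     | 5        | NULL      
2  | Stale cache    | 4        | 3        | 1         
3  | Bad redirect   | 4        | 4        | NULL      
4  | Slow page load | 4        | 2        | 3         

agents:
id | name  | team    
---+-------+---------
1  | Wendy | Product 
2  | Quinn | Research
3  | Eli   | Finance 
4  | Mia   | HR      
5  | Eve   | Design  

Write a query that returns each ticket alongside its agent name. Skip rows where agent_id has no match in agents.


INNER JOIN keeps only tickets rows whose agent_id matches an id in agents. Walk through each ticket:
  - ticket 1 (Wrong timezone): agent_id=NULL, no match -> dropped
  - ticket 2 (Stale cache): agent_id=4 -> matches Mia
  - ticket 3 (Bad redirect): agent_id=4 -> matches Mia
  - ticket 4 (Slow page load): agent_id=4 -> matches Mia
So 1 of 4 rows is dropped.

SQL:
SELECT a.title, b.name AS agent
FROM tickets a
INNER JOIN agents b ON a.agent_id = b.id

Result:
title          | agent
---------------+------
Stale cache    | Mia  
Bad redirect   | Mia  
Slow page load | Mia  
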